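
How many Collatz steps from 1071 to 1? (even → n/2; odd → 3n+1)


1071 → 3214 → 1607 → 4822 → 2411 → 7234 → 3617 → 10852 → 5426 → 2713 → 8140 → 4070 → 2035 → 6106 → 3053 → 9160 → 4580 → 2290 → 1145 → 3436 → 1718 → 859 → 2578 → 1289 → 3868 → 1934 → 967 → 2902 → 1451 → 4354 → 2177 → 6532 → 3266 → 1633 → 4900 → 2450 → 1225 → 3676 → 1838 → 919 → 2758 → 1379 → 4138 → 2069 → 6208 → 3104 → 1552 → 776 → 388 → 194 → 97 → 292 → 146 → 73 → 220 → 110 → 55 → 166 → 83 → 250 → 125 → 376 → 188 → 94 → 47 → 142 → 71 → 214 → 107 → 322 → 161 → 484 → 242 → 121 → 364 → 182 → 91 → 274 → 137 → 412 → 206 → 103 → 310 → 155 → 466 → 233 → 700 → 350 → 175 → 526 → 263 → 790 → 395 → 1186 → 593 → 1780 → 890 → 445 → 1336 → 668 → 334 → 167 → 502 → 251 → 754 → 377 → 1132 → 566 → 283 → 850 → 425 → 1276 → 638 → 319 → 958 → 479 → 1438 → 719 → 2158 → 1079 → 3238 → 1619 → 4858 → 2429 → 7288 → 3644 → 1822 → 911 → 2734 → 1367 → 4102 → 2051 → 6154 → 3077 → 9232 → 4616 → 2308 → 1154 → 577 → 1732 → 866 → 433 → 1300 → 650 → 325 → 976 → 488 → 244 → 122 → 61 → 184 → 92 → 46 → 23 → 70 → 35 → 106 → 53 → 160 → 80 → 40 → 20 → 10 → 5 → 16 → 8 → 4 → 2 → 1
Total steps = 168

168 steps


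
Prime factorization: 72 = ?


72 / 2 = 36
36 / 2 = 18
18 / 2 = 9
9 / 3 = 3
3 / 3 = 1
72 = 2^3 × 3^2


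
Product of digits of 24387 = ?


2 × 4 × 3 × 8 × 7 = 1344


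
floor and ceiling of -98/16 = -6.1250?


-98/16 = -6.1250
floor = -7
ceil = -6

floor = -7, ceil = -6


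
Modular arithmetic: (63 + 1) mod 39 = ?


63 + 1 = 64
64 mod 39 = 25


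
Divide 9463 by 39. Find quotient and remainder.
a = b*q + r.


9463 = 39 * 242 + 25
Check: 9438 + 25 = 9463

q = 242, r = 25


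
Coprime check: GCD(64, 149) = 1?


Euclidean algorithm:
149 = 2 * 64 + 21
64 = 3 * 21 + 1
21 = 21 * 1 + 0
GCD(64, 149) = 1

Yes, coprime (GCD = 1)


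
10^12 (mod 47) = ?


10^1 mod 47 = 10
10^2 mod 47 = 6
10^3 mod 47 = 13
10^4 mod 47 = 36
10^5 mod 47 = 31
10^6 mod 47 = 28
10^7 mod 47 = 45
10^8 mod 47 = 27
10^9 mod 47 = 35
10^10 mod 47 = 21
10^11 mod 47 = 22
10^12 mod 47 = 32


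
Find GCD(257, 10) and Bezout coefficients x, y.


Tabular extended Euclidean (each row: r = 257*s + 10*t):
r=257, s=1, t=0
r=10, s=0, t=1
q=25: r=7, s=1, t=-25   [257*(1) + 10*(-25) = 7]
q=1: r=3, s=-1, t=26   [257*(-1) + 10*(26) = 3]
q=2: r=1, s=3, t=-77   [257*(3) + 10*(-77) = 1]
q=3: r=0, s=-10, t=257   [257*(-10) + 10*(257) = 0]
GCD = 1; from the row with r=1: x=3, y=-77
Check: 257*(3) + 10*(-77) = 771 - 770 = 1

GCD = 1, x = 3, y = -77


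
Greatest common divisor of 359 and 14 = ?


359 = 25 * 14 + 9
14 = 1 * 9 + 5
9 = 1 * 5 + 4
5 = 1 * 4 + 1
4 = 4 * 1 + 0
GCD = 1


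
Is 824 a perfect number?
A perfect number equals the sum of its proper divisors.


Proper divisors of 824: 1, 2, 4, 8, 103, 206, 412
Sum = 1 + 2 + 4 + 8 + 103 + 206 + 412 = 736

No, 824 is not perfect (736 ≠ 824)


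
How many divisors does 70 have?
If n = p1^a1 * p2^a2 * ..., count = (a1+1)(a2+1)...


70 = 2^1 × 5^1 × 7^1
d(70) = (1+1) × (1+1) × (1+1) = 8

8 divisors


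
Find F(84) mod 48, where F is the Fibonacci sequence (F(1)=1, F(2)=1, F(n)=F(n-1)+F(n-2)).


F(k) mod 48 for k=1..84:
1, 1, 2, 3, 5, 8, 13, 21, 34, 7, 41, 0, 41, 41, 34, 27, 13, 40, 5, 45, 2, 47, 1, 0, 1, 1, 2, 3, 5, 8, 13, 21, 34, 7, 41, 0, 41, 41, 34, 27, 13, 40, 5, 45, 2, 47, 1, 0, 1, 1, 2, 3, 5, 8, 13, 21, 34, 7, 41, 0, 41, 41, 34, 27, 13, 40, 5, 45, 2, 47, 1, 0, 1, 1, 2, 3, 5, 8, 13, 21, 34, 7, 41, 0
F(84) mod 48 = 0


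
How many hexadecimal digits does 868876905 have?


868876905 in base 16 = 33CA0269
Number of digits = 8

8 digits (base 16)


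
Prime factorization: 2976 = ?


2976 / 2 = 1488
1488 / 2 = 744
744 / 2 = 372
372 / 2 = 186
186 / 2 = 93
93 / 3 = 31
31 / 31 = 1
2976 = 2^5 × 3 × 31


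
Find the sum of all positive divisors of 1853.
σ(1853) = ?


Divisors of 1853: 1, 17, 109, 1853
Sum = 1 + 17 + 109 + 1853 = 1980

σ(1853) = 1980


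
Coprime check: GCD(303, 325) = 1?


Euclidean algorithm:
325 = 1 * 303 + 22
303 = 13 * 22 + 17
22 = 1 * 17 + 5
17 = 3 * 5 + 2
5 = 2 * 2 + 1
2 = 2 * 1 + 0
GCD(303, 325) = 1

Yes, coprime (GCD = 1)


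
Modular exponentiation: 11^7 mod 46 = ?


11^1 mod 46 = 11
11^2 mod 46 = 29
11^3 mod 46 = 43
11^4 mod 46 = 13
11^5 mod 46 = 5
11^6 mod 46 = 9
11^7 mod 46 = 7


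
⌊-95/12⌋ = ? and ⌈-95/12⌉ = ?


-95/12 = -7.9167
floor = -8
ceil = -7

floor = -8, ceil = -7


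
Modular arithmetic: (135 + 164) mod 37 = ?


135 + 164 = 299
299 mod 37 = 3


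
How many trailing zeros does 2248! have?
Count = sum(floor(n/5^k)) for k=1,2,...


floor(2248/5) = 449
floor(2248/25) = 89
floor(2248/125) = 17
floor(2248/625) = 3
Total = 558

558 trailing zeros


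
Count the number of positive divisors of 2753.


2753 = 2753^1
d(2753) = (1+1) = 2

2 divisors


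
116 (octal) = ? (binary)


116 (base 8) = 78 (decimal)
78 (decimal) = 1001110 (base 2)


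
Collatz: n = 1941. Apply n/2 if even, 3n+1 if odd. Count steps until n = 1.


1941 → 5824 → 2912 → 1456 → 728 → 364 → 182 → 91 → 274 → 137 → 412 → 206 → 103 → 310 → 155 → 466 → 233 → 700 → 350 → 175 → 526 → 263 → 790 → 395 → 1186 → 593 → 1780 → 890 → 445 → 1336 → 668 → 334 → 167 → 502 → 251 → 754 → 377 → 1132 → 566 → 283 → 850 → 425 → 1276 → 638 → 319 → 958 → 479 → 1438 → 719 → 2158 → 1079 → 3238 → 1619 → 4858 → 2429 → 7288 → 3644 → 1822 → 911 → 2734 → 1367 → 4102 → 2051 → 6154 → 3077 → 9232 → 4616 → 2308 → 1154 → 577 → 1732 → 866 → 433 → 1300 → 650 → 325 → 976 → 488 → 244 → 122 → 61 → 184 → 92 → 46 → 23 → 70 → 35 → 106 → 53 → 160 → 80 → 40 → 20 → 10 → 5 → 16 → 8 → 4 → 2 → 1
Total steps = 99

99 steps


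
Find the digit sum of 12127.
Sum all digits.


1 + 2 + 1 + 2 + 7 = 13


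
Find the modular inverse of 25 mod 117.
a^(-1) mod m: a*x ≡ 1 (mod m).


Use the extended Euclidean algorithm on (117, 25); each row r = 117*s + 25*t:
r=117, s=1, t=0
r=25, s=0, t=1
q=4: r=17, s=1, t=-4   [117*(1) + 25*(-4) = 17]
q=1: r=8, s=-1, t=5   [117*(-1) + 25*(5) = 8]
q=2: r=1, s=3, t=-14   [117*(3) + 25*(-14) = 1]
q=8: r=0, s=-25, t=117   [117*(-25) + 25*(117) = 0]
GCD = 1 with t = -14, so 25*(-14) ≡ 1 (mod 117)
Inverse = -14 mod 117 = 103
Check: 25 * 103 = 2575 ≡ 1 (mod 117)

25^(-1) ≡ 103 (mod 117)


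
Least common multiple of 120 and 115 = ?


GCD(120, 115) = 5
LCM = 120*115/5 = 13800/5 = 2760

LCM = 2760


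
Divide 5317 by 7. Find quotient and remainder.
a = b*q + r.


5317 = 7 * 759 + 4
Check: 5313 + 4 = 5317

q = 759, r = 4


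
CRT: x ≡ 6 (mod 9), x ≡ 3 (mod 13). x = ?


M = 9*13 = 117
M1 = M/9 = 13, M2 = M/13 = 9
M1^(-1) mod 9 = 7, M2^(-1) mod 13 = 3
x = 6*13*7 + 3*9*3 = 627
627 mod 117 = 42
Check: 42 mod 9 = 6 ✓, 42 mod 13 = 3 ✓

x ≡ 42 (mod 117)


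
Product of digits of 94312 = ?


9 × 4 × 3 × 1 × 2 = 216


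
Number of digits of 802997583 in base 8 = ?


802997583 in base 8 = 5767142517
Number of digits = 10

10 digits (base 8)


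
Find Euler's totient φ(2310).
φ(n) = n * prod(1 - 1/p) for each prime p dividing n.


2310 = 2 × 3 × 5 × 7 × 11
Prime factors: 2, 3, 5, 7, 11
φ(2310) = 2310 × (1-1/2) × (1-1/3) × (1-1/5) × (1-1/7) × (1-1/11)
= 2310 × 1/2 × 2/3 × 4/5 × 6/7 × 10/11 = 480

φ(2310) = 480


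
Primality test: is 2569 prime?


2569 / 7 = 367 (exact division)
2569 is NOT prime.

No, 2569 is not prime


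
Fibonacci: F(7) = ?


Sequence: 1, 1, 2, 3, 5, 8, 13
F(7) = 13


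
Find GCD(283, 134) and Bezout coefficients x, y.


Tabular extended Euclidean (each row: r = 283*s + 134*t):
r=283, s=1, t=0
r=134, s=0, t=1
q=2: r=15, s=1, t=-2   [283*(1) + 134*(-2) = 15]
q=8: r=14, s=-8, t=17   [283*(-8) + 134*(17) = 14]
q=1: r=1, s=9, t=-19   [283*(9) + 134*(-19) = 1]
q=14: r=0, s=-134, t=283   [283*(-134) + 134*(283) = 0]
GCD = 1; from the row with r=1: x=9, y=-19
Check: 283*(9) + 134*(-19) = 2547 - 2546 = 1

GCD = 1, x = 9, y = -19


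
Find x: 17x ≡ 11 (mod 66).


GCD(17, 66) = 1, unique solution
a^(-1) mod 66 = 35
x = 35 * 11 mod 66 = 55

x ≡ 55 (mod 66)


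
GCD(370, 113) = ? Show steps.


370 = 3 * 113 + 31
113 = 3 * 31 + 20
31 = 1 * 20 + 11
20 = 1 * 11 + 9
11 = 1 * 9 + 2
9 = 4 * 2 + 1
2 = 2 * 1 + 0
GCD = 1


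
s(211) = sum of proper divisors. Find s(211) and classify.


Proper divisors: 1
Sum = 1 = 1
1 < 211 → deficient

s(211) = 1 (deficient)


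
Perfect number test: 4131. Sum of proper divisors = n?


Proper divisors of 4131: 1, 3, 9, 17, 27, 51, 81, 153, 243, 459, 1377
Sum = 1 + 3 + 9 + 17 + 27 + 51 + 81 + 153 + 243 + 459 + 1377 = 2421

No, 4131 is not perfect (2421 ≠ 4131)


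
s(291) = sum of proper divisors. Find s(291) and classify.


Proper divisors: 1, 3, 97
Sum = 1 + 3 + 97 = 101
101 < 291 → deficient

s(291) = 101 (deficient)


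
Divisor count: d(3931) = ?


3931 = 3931^1
d(3931) = (1+1) = 2

2 divisors


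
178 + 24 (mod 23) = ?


178 + 24 = 202
202 mod 23 = 18


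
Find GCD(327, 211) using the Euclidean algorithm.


327 = 1 * 211 + 116
211 = 1 * 116 + 95
116 = 1 * 95 + 21
95 = 4 * 21 + 11
21 = 1 * 11 + 10
11 = 1 * 10 + 1
10 = 10 * 1 + 0
GCD = 1


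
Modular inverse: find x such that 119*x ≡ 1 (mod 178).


Use the extended Euclidean algorithm on (178, 119); each row r = 178*s + 119*t:
r=178, s=1, t=0
r=119, s=0, t=1
q=1: r=59, s=1, t=-1   [178*(1) + 119*(-1) = 59]
q=2: r=1, s=-2, t=3   [178*(-2) + 119*(3) = 1]
q=59: r=0, s=119, t=-178   [178*(119) + 119*(-178) = 0]
GCD = 1 with t = 3, so 119*(3) ≡ 1 (mod 178)
Inverse = 3 mod 178 = 3
Check: 119 * 3 = 357 ≡ 1 (mod 178)

119^(-1) ≡ 3 (mod 178)


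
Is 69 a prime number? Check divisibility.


69 / 3 = 23 (exact division)
69 is NOT prime.

No, 69 is not prime


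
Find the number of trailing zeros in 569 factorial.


floor(569/5) = 113
floor(569/25) = 22
floor(569/125) = 4
Total = 139

139 trailing zeros


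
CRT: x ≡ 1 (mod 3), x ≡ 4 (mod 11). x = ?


M = 3*11 = 33
M1 = M/3 = 11, M2 = M/11 = 3
M1^(-1) mod 3 = 2, M2^(-1) mod 11 = 4
x = 1*11*2 + 4*3*4 = 70
70 mod 33 = 4
Check: 4 mod 3 = 1 ✓, 4 mod 11 = 4 ✓

x ≡ 4 (mod 33)


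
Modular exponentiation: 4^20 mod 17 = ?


4^1 mod 17 = 4
4^2 mod 17 = 16
4^3 mod 17 = 13
4^4 mod 17 = 1
4^5 mod 17 = 4
4^6 mod 17 = 16
4^7 mod 17 = 13
4^8 mod 17 = 1
4^9 mod 17 = 4
4^10 mod 17 = 16
4^11 mod 17 = 13
4^12 mod 17 = 1
4^13 mod 17 = 4
4^14 mod 17 = 16
4^15 mod 17 = 13
4^16 mod 17 = 1
4^17 mod 17 = 4
4^18 mod 17 = 16
4^19 mod 17 = 13
4^20 mod 17 = 1


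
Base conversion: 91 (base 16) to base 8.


91 (base 16) = 145 (decimal)
145 (decimal) = 221 (base 8)


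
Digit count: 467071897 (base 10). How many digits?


467071897 has 9 digits in base 10
floor(log10(467071897)) + 1 = floor(8.6694) + 1 = 9

9 digits (base 10)


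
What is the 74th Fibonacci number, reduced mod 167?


F(k) mod 167 for k=1..74:
1, 1, 2, 3, 5, 8, 13, 21, 34, 55, 89, 144, 66, 43, 109, 152, 94, 79, 6, 85, 91, 9, 100, 109, 42, 151, 26, 10, 36, 46, 82, 128, 43, 4, 47, 51, 98, 149, 80, 62, 142, 37, 12, 49, 61, 110, 4, 114, 118, 65, 16, 81, 97, 11, 108, 119, 60, 12, 72, 84, 156, 73, 62, 135, 30, 165, 28, 26, 54, 80, 134, 47, 14, 61
F(74) mod 167 = 61


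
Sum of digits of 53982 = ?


5 + 3 + 9 + 8 + 2 = 27


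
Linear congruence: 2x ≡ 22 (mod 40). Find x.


GCD(2, 40) = 2 divides 22
Divide: 1x ≡ 11 (mod 20)
x ≡ 11 (mod 20)


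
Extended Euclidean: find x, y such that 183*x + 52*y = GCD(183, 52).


Tabular extended Euclidean (each row: r = 183*s + 52*t):
r=183, s=1, t=0
r=52, s=0, t=1
q=3: r=27, s=1, t=-3   [183*(1) + 52*(-3) = 27]
q=1: r=25, s=-1, t=4   [183*(-1) + 52*(4) = 25]
q=1: r=2, s=2, t=-7   [183*(2) + 52*(-7) = 2]
q=12: r=1, s=-25, t=88   [183*(-25) + 52*(88) = 1]
q=2: r=0, s=52, t=-183   [183*(52) + 52*(-183) = 0]
GCD = 1; from the row with r=1: x=-25, y=88
Check: 183*(-25) + 52*(88) = -4575 + 4576 = 1

GCD = 1, x = -25, y = 88


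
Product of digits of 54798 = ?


5 × 4 × 7 × 9 × 8 = 10080


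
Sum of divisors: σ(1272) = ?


Divisors of 1272: 1, 2, 3, 4, 6, 8, 12, 24, 53, 106, 159, 212, 318, 424, 636, 1272
Sum = 1 + 2 + 3 + 4 + 6 + 8 + 12 + 24 + 53 + 106 + 159 + 212 + 318 + 424 + 636 + 1272 = 3240

σ(1272) = 3240


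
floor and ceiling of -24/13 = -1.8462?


-24/13 = -1.8462
floor = -2
ceil = -1

floor = -2, ceil = -1


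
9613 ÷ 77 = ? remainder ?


9613 = 77 * 124 + 65
Check: 9548 + 65 = 9613

q = 124, r = 65


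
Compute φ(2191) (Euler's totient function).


2191 = 7 × 313
Prime factors: 7, 313
φ(2191) = 2191 × (1-1/7) × (1-1/313)
= 2191 × 6/7 × 312/313 = 1872

φ(2191) = 1872


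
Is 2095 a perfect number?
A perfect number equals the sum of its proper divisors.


Proper divisors of 2095: 1, 5, 419
Sum = 1 + 5 + 419 = 425

No, 2095 is not perfect (425 ≠ 2095)


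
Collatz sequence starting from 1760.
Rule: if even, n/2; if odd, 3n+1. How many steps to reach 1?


1760 → 880 → 440 → 220 → 110 → 55 → 166 → 83 → 250 → 125 → 376 → 188 → 94 → 47 → 142 → 71 → 214 → 107 → 322 → 161 → 484 → 242 → 121 → 364 → 182 → 91 → 274 → 137 → 412 → 206 → 103 → 310 → 155 → 466 → 233 → 700 → 350 → 175 → 526 → 263 → 790 → 395 → 1186 → 593 → 1780 → 890 → 445 → 1336 → 668 → 334 → 167 → 502 → 251 → 754 → 377 → 1132 → 566 → 283 → 850 → 425 → 1276 → 638 → 319 → 958 → 479 → 1438 → 719 → 2158 → 1079 → 3238 → 1619 → 4858 → 2429 → 7288 → 3644 → 1822 → 911 → 2734 → 1367 → 4102 → 2051 → 6154 → 3077 → 9232 → 4616 → 2308 → 1154 → 577 → 1732 → 866 → 433 → 1300 → 650 → 325 → 976 → 488 → 244 → 122 → 61 → 184 → 92 → 46 → 23 → 70 → 35 → 106 → 53 → 160 → 80 → 40 → 20 → 10 → 5 → 16 → 8 → 4 → 2 → 1
Total steps = 117

117 steps


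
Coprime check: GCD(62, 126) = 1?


Euclidean algorithm:
126 = 2 * 62 + 2
62 = 31 * 2 + 0
GCD(62, 126) = 2

No, not coprime (GCD = 2)


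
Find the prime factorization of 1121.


1121 / 19 = 59
59 / 59 = 1
1121 = 19 × 59


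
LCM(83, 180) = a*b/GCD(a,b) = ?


GCD(83, 180) = 1
LCM = 83*180/1 = 14940/1 = 14940

LCM = 14940


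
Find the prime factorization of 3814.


3814 / 2 = 1907
1907 / 1907 = 1
3814 = 2 × 1907


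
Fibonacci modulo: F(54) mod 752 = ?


F(k) mod 752 for k=1..54:
1, 1, 2, 3, 5, 8, 13, 21, 34, 55, 89, 144, 233, 377, 610, 235, 93, 328, 421, 749, 418, 415, 81, 496, 577, 321, 146, 467, 613, 328, 189, 517, 706, 471, 425, 144, 569, 713, 530, 491, 269, 8, 277, 285, 562, 95, 657, 0, 657, 657, 562, 467, 277, 744
F(54) mod 752 = 744


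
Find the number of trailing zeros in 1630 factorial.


floor(1630/5) = 326
floor(1630/25) = 65
floor(1630/125) = 13
floor(1630/625) = 2
Total = 406

406 trailing zeros


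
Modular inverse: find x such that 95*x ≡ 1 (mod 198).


Use the extended Euclidean algorithm on (198, 95); each row r = 198*s + 95*t:
r=198, s=1, t=0
r=95, s=0, t=1
q=2: r=8, s=1, t=-2   [198*(1) + 95*(-2) = 8]
q=11: r=7, s=-11, t=23   [198*(-11) + 95*(23) = 7]
q=1: r=1, s=12, t=-25   [198*(12) + 95*(-25) = 1]
q=7: r=0, s=-95, t=198   [198*(-95) + 95*(198) = 0]
GCD = 1 with t = -25, so 95*(-25) ≡ 1 (mod 198)
Inverse = -25 mod 198 = 173
Check: 95 * 173 = 16435 ≡ 1 (mod 198)

95^(-1) ≡ 173 (mod 198)


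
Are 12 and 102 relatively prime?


Euclidean algorithm:
102 = 8 * 12 + 6
12 = 2 * 6 + 0
GCD(12, 102) = 6

No, not coprime (GCD = 6)


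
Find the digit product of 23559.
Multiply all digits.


2 × 3 × 5 × 5 × 9 = 1350


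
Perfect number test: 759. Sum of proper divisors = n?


Proper divisors of 759: 1, 3, 11, 23, 33, 69, 253
Sum = 1 + 3 + 11 + 23 + 33 + 69 + 253 = 393

No, 759 is not perfect (393 ≠ 759)


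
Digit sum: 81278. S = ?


8 + 1 + 2 + 7 + 8 = 26


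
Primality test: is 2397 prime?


2397 / 3 = 799 (exact division)
2397 is NOT prime.

No, 2397 is not prime


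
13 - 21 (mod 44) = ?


13 - 21 = -8
-8 mod 44 = 36


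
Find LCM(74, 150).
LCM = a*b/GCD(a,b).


GCD(74, 150) = 2
LCM = 74*150/2 = 11100/2 = 5550

LCM = 5550


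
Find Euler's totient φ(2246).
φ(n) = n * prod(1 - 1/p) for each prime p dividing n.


2246 = 2 × 1123
Prime factors: 2, 1123
φ(2246) = 2246 × (1-1/2) × (1-1/1123)
= 2246 × 1/2 × 1122/1123 = 1122

φ(2246) = 1122


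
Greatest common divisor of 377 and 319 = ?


377 = 1 * 319 + 58
319 = 5 * 58 + 29
58 = 2 * 29 + 0
GCD = 29


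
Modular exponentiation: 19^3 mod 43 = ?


19^1 mod 43 = 19
19^2 mod 43 = 17
19^3 mod 43 = 22


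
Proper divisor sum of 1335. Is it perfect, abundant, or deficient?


Proper divisors: 1, 3, 5, 15, 89, 267, 445
Sum = 1 + 3 + 5 + 15 + 89 + 267 + 445 = 825
825 < 1335 → deficient

s(1335) = 825 (deficient)


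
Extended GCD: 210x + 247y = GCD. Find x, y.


Tabular extended Euclidean (each row: r = 210*s + 247*t):
r=210, s=1, t=0
r=247, s=0, t=1
q=0: r=210, s=1, t=0   [210*(1) + 247*(0) = 210]
q=1: r=37, s=-1, t=1   [210*(-1) + 247*(1) = 37]
q=5: r=25, s=6, t=-5   [210*(6) + 247*(-5) = 25]
q=1: r=12, s=-7, t=6   [210*(-7) + 247*(6) = 12]
q=2: r=1, s=20, t=-17   [210*(20) + 247*(-17) = 1]
q=12: r=0, s=-247, t=210   [210*(-247) + 247*(210) = 0]
GCD = 1; from the row with r=1: x=20, y=-17
Check: 210*(20) + 247*(-17) = 4200 - 4199 = 1

GCD = 1, x = 20, y = -17


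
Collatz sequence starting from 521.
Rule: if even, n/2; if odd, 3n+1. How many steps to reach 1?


521 → 1564 → 782 → 391 → 1174 → 587 → 1762 → 881 → 2644 → 1322 → 661 → 1984 → 992 → 496 → 248 → 124 → 62 → 31 → 94 → 47 → 142 → 71 → 214 → 107 → 322 → 161 → 484 → 242 → 121 → 364 → 182 → 91 → 274 → 137 → 412 → 206 → 103 → 310 → 155 → 466 → 233 → 700 → 350 → 175 → 526 → 263 → 790 → 395 → 1186 → 593 → 1780 → 890 → 445 → 1336 → 668 → 334 → 167 → 502 → 251 → 754 → 377 → 1132 → 566 → 283 → 850 → 425 → 1276 → 638 → 319 → 958 → 479 → 1438 → 719 → 2158 → 1079 → 3238 → 1619 → 4858 → 2429 → 7288 → 3644 → 1822 → 911 → 2734 → 1367 → 4102 → 2051 → 6154 → 3077 → 9232 → 4616 → 2308 → 1154 → 577 → 1732 → 866 → 433 → 1300 → 650 → 325 → 976 → 488 → 244 → 122 → 61 → 184 → 92 → 46 → 23 → 70 → 35 → 106 → 53 → 160 → 80 → 40 → 20 → 10 → 5 → 16 → 8 → 4 → 2 → 1
Total steps = 123

123 steps


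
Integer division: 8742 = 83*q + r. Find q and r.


8742 = 83 * 105 + 27
Check: 8715 + 27 = 8742

q = 105, r = 27


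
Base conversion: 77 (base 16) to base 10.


77 (base 16) = 119 (decimal)
119 (decimal) = 119 (base 10)


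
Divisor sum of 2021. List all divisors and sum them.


Divisors of 2021: 1, 43, 47, 2021
Sum = 1 + 43 + 47 + 2021 = 2112

σ(2021) = 2112


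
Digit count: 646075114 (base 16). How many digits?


646075114 in base 16 = 268252EA
Number of digits = 8

8 digits (base 16)


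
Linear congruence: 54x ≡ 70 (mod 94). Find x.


GCD(54, 94) = 2 divides 70
Divide: 27x ≡ 35 (mod 47)
x ≡ 10 (mod 47)


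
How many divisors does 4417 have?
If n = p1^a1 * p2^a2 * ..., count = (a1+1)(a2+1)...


4417 = 7^1 × 631^1
d(4417) = (1+1) × (1+1) = 4

4 divisors


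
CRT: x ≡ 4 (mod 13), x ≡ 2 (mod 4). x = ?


M = 13*4 = 52
M1 = M/13 = 4, M2 = M/4 = 13
M1^(-1) mod 13 = 10, M2^(-1) mod 4 = 1
x = 4*4*10 + 2*13*1 = 186
186 mod 52 = 30
Check: 30 mod 13 = 4 ✓, 30 mod 4 = 2 ✓

x ≡ 30 (mod 52)


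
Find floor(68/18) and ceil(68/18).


68/18 = 3.7778
floor = 3
ceil = 4

floor = 3, ceil = 4


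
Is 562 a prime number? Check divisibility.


562 / 2 = 281 (exact division)
562 is NOT prime.

No, 562 is not prime


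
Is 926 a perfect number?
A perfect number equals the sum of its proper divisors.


Proper divisors of 926: 1, 2, 463
Sum = 1 + 2 + 463 = 466

No, 926 is not perfect (466 ≠ 926)


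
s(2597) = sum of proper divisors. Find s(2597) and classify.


Proper divisors: 1, 7, 49, 53, 371
Sum = 1 + 7 + 49 + 53 + 371 = 481
481 < 2597 → deficient

s(2597) = 481 (deficient)


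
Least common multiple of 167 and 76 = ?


GCD(167, 76) = 1
LCM = 167*76/1 = 12692/1 = 12692

LCM = 12692


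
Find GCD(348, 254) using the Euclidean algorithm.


348 = 1 * 254 + 94
254 = 2 * 94 + 66
94 = 1 * 66 + 28
66 = 2 * 28 + 10
28 = 2 * 10 + 8
10 = 1 * 8 + 2
8 = 4 * 2 + 0
GCD = 2


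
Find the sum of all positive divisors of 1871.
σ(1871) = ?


Divisors of 1871: 1, 1871
Sum = 1 + 1871 = 1872

σ(1871) = 1872


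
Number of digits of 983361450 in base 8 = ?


983361450 in base 8 = 7247163652
Number of digits = 10

10 digits (base 8)


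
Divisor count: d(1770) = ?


1770 = 2^1 × 3^1 × 5^1 × 59^1
d(1770) = (1+1) × (1+1) × (1+1) × (1+1) = 16

16 divisors


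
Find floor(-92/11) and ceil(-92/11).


-92/11 = -8.3636
floor = -9
ceil = -8

floor = -9, ceil = -8


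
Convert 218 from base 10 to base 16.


218 (base 10) = 218 (decimal)
218 (decimal) = DA (base 16)


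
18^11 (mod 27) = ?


18^1 mod 27 = 18
18^2 mod 27 = 0
18^3 mod 27 = 0
18^4 mod 27 = 0
18^5 mod 27 = 0
18^6 mod 27 = 0
18^7 mod 27 = 0
18^8 mod 27 = 0
18^9 mod 27 = 0
18^10 mod 27 = 0
18^11 mod 27 = 0


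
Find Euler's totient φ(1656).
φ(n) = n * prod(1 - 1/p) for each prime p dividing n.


1656 = 2^3 × 3^2 × 23
Prime factors: 2, 3, 23
φ(1656) = 1656 × (1-1/2) × (1-1/3) × (1-1/23)
= 1656 × 1/2 × 2/3 × 22/23 = 528

φ(1656) = 528


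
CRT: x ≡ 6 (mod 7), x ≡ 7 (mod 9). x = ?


M = 7*9 = 63
M1 = M/7 = 9, M2 = M/9 = 7
M1^(-1) mod 7 = 4, M2^(-1) mod 9 = 4
x = 6*9*4 + 7*7*4 = 412
412 mod 63 = 34
Check: 34 mod 7 = 6 ✓, 34 mod 9 = 7 ✓

x ≡ 34 (mod 63)


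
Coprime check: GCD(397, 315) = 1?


Euclidean algorithm:
397 = 1 * 315 + 82
315 = 3 * 82 + 69
82 = 1 * 69 + 13
69 = 5 * 13 + 4
13 = 3 * 4 + 1
4 = 4 * 1 + 0
GCD(397, 315) = 1

Yes, coprime (GCD = 1)


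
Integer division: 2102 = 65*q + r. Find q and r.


2102 = 65 * 32 + 22
Check: 2080 + 22 = 2102

q = 32, r = 22


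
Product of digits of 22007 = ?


2 × 2 × 0 × 0 × 7 = 0


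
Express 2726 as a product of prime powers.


2726 / 2 = 1363
1363 / 29 = 47
47 / 47 = 1
2726 = 2 × 29 × 47


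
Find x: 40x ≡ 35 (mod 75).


GCD(40, 75) = 5 divides 35
Divide: 8x ≡ 7 (mod 15)
x ≡ 14 (mod 15)


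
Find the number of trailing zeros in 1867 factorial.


floor(1867/5) = 373
floor(1867/25) = 74
floor(1867/125) = 14
floor(1867/625) = 2
Total = 463

463 trailing zeros


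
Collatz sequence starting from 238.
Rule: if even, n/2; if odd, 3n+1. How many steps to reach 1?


238 → 119 → 358 → 179 → 538 → 269 → 808 → 404 → 202 → 101 → 304 → 152 → 76 → 38 → 19 → 58 → 29 → 88 → 44 → 22 → 11 → 34 → 17 → 52 → 26 → 13 → 40 → 20 → 10 → 5 → 16 → 8 → 4 → 2 → 1
Total steps = 34

34 steps


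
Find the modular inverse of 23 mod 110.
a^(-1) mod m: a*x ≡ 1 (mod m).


Use the extended Euclidean algorithm on (110, 23); each row r = 110*s + 23*t:
r=110, s=1, t=0
r=23, s=0, t=1
q=4: r=18, s=1, t=-4   [110*(1) + 23*(-4) = 18]
q=1: r=5, s=-1, t=5   [110*(-1) + 23*(5) = 5]
q=3: r=3, s=4, t=-19   [110*(4) + 23*(-19) = 3]
q=1: r=2, s=-5, t=24   [110*(-5) + 23*(24) = 2]
q=1: r=1, s=9, t=-43   [110*(9) + 23*(-43) = 1]
q=2: r=0, s=-23, t=110   [110*(-23) + 23*(110) = 0]
GCD = 1 with t = -43, so 23*(-43) ≡ 1 (mod 110)
Inverse = -43 mod 110 = 67
Check: 23 * 67 = 1541 ≡ 1 (mod 110)

23^(-1) ≡ 67 (mod 110)


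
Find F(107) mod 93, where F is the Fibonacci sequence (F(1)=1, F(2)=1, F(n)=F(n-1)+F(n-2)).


F(k) mod 93 for k=1..107:
1, 1, 2, 3, 5, 8, 13, 21, 34, 55, 89, 51, 47, 5, 52, 57, 16, 73, 89, 69, 65, 41, 13, 54, 67, 28, 2, 30, 32, 62, 1, 63, 64, 34, 5, 39, 44, 83, 34, 24, 58, 82, 47, 36, 83, 26, 16, 42, 58, 7, 65, 72, 44, 23, 67, 90, 64, 61, 32, 0, 32, 32, 64, 3, 67, 70, 44, 21, 65, 86, 58, 51, 16, 67, 83, 57, 47, 11, 58, 69, 34, 10, 44, 54, 5, 59, 64, 30, 1, 31, 32, 63, 2, 65, 67, 39, 13, 52, 65, 24, 89, 20, 16, 36, 52, 88, 47
F(107) mod 93 = 47


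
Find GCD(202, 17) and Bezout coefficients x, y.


Tabular extended Euclidean (each row: r = 202*s + 17*t):
r=202, s=1, t=0
r=17, s=0, t=1
q=11: r=15, s=1, t=-11   [202*(1) + 17*(-11) = 15]
q=1: r=2, s=-1, t=12   [202*(-1) + 17*(12) = 2]
q=7: r=1, s=8, t=-95   [202*(8) + 17*(-95) = 1]
q=2: r=0, s=-17, t=202   [202*(-17) + 17*(202) = 0]
GCD = 1; from the row with r=1: x=8, y=-95
Check: 202*(8) + 17*(-95) = 1616 - 1615 = 1

GCD = 1, x = 8, y = -95


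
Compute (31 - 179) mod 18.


31 - 179 = -148
-148 mod 18 = 14


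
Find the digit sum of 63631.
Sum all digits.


6 + 3 + 6 + 3 + 1 = 19


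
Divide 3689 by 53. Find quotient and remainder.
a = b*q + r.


3689 = 53 * 69 + 32
Check: 3657 + 32 = 3689

q = 69, r = 32


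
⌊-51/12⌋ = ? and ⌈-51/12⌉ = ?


-51/12 = -4.2500
floor = -5
ceil = -4

floor = -5, ceil = -4


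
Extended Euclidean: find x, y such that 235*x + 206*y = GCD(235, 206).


Tabular extended Euclidean (each row: r = 235*s + 206*t):
r=235, s=1, t=0
r=206, s=0, t=1
q=1: r=29, s=1, t=-1   [235*(1) + 206*(-1) = 29]
q=7: r=3, s=-7, t=8   [235*(-7) + 206*(8) = 3]
q=9: r=2, s=64, t=-73   [235*(64) + 206*(-73) = 2]
q=1: r=1, s=-71, t=81   [235*(-71) + 206*(81) = 1]
q=2: r=0, s=206, t=-235   [235*(206) + 206*(-235) = 0]
GCD = 1; from the row with r=1: x=-71, y=81
Check: 235*(-71) + 206*(81) = -16685 + 16686 = 1

GCD = 1, x = -71, y = 81


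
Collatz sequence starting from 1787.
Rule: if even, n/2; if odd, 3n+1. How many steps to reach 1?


1787 → 5362 → 2681 → 8044 → 4022 → 2011 → 6034 → 3017 → 9052 → 4526 → 2263 → 6790 → 3395 → 10186 → 5093 → 15280 → 7640 → 3820 → 1910 → 955 → 2866 → 1433 → 4300 → 2150 → 1075 → 3226 → 1613 → 4840 → 2420 → 1210 → 605 → 1816 → 908 → 454 → 227 → 682 → 341 → 1024 → 512 → 256 → 128 → 64 → 32 → 16 → 8 → 4 → 2 → 1
Total steps = 47

47 steps


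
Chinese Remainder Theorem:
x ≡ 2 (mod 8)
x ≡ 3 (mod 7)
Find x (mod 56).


M = 8*7 = 56
M1 = M/8 = 7, M2 = M/7 = 8
M1^(-1) mod 8 = 7, M2^(-1) mod 7 = 1
x = 2*7*7 + 3*8*1 = 122
122 mod 56 = 10
Check: 10 mod 8 = 2 ✓, 10 mod 7 = 3 ✓

x ≡ 10 (mod 56)


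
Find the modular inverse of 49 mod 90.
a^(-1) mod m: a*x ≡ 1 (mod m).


Use the extended Euclidean algorithm on (90, 49); each row r = 90*s + 49*t:
r=90, s=1, t=0
r=49, s=0, t=1
q=1: r=41, s=1, t=-1   [90*(1) + 49*(-1) = 41]
q=1: r=8, s=-1, t=2   [90*(-1) + 49*(2) = 8]
q=5: r=1, s=6, t=-11   [90*(6) + 49*(-11) = 1]
q=8: r=0, s=-49, t=90   [90*(-49) + 49*(90) = 0]
GCD = 1 with t = -11, so 49*(-11) ≡ 1 (mod 90)
Inverse = -11 mod 90 = 79
Check: 49 * 79 = 3871 ≡ 1 (mod 90)

49^(-1) ≡ 79 (mod 90)


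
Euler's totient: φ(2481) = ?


2481 = 3 × 827
Prime factors: 3, 827
φ(2481) = 2481 × (1-1/3) × (1-1/827)
= 2481 × 2/3 × 826/827 = 1652

φ(2481) = 1652


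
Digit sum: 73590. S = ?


7 + 3 + 5 + 9 + 0 = 24


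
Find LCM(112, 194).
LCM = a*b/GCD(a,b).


GCD(112, 194) = 2
LCM = 112*194/2 = 21728/2 = 10864

LCM = 10864


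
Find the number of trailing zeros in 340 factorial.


floor(340/5) = 68
floor(340/25) = 13
floor(340/125) = 2
Total = 83

83 trailing zeros


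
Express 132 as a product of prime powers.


132 / 2 = 66
66 / 2 = 33
33 / 3 = 11
11 / 11 = 1
132 = 2^2 × 3 × 11


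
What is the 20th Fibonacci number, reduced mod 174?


F(k) mod 174 for k=1..20:
1, 1, 2, 3, 5, 8, 13, 21, 34, 55, 89, 144, 59, 29, 88, 117, 31, 148, 5, 153
F(20) mod 174 = 153


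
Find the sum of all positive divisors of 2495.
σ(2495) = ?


Divisors of 2495: 1, 5, 499, 2495
Sum = 1 + 5 + 499 + 2495 = 3000

σ(2495) = 3000


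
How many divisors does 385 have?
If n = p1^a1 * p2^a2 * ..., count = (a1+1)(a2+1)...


385 = 5^1 × 7^1 × 11^1
d(385) = (1+1) × (1+1) × (1+1) = 8

8 divisors


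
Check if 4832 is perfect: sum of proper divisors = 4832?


Proper divisors of 4832: 1, 2, 4, 8, 16, 32, 151, 302, 604, 1208, 2416
Sum = 1 + 2 + 4 + 8 + 16 + 32 + 151 + 302 + 604 + 1208 + 2416 = 4744

No, 4832 is not perfect (4744 ≠ 4832)


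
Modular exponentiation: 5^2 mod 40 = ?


5^1 mod 40 = 5
5^2 mod 40 = 25


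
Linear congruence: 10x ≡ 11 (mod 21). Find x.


GCD(10, 21) = 1, unique solution
a^(-1) mod 21 = 19
x = 19 * 11 mod 21 = 20

x ≡ 20 (mod 21)


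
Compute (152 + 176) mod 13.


152 + 176 = 328
328 mod 13 = 3


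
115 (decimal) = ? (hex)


115 (base 10) = 115 (decimal)
115 (decimal) = 73 (base 16)


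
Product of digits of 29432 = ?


2 × 9 × 4 × 3 × 2 = 432


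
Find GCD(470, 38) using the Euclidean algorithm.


470 = 12 * 38 + 14
38 = 2 * 14 + 10
14 = 1 * 10 + 4
10 = 2 * 4 + 2
4 = 2 * 2 + 0
GCD = 2


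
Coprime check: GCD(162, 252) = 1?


Euclidean algorithm:
252 = 1 * 162 + 90
162 = 1 * 90 + 72
90 = 1 * 72 + 18
72 = 4 * 18 + 0
GCD(162, 252) = 18

No, not coprime (GCD = 18)


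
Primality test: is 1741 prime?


Check divisors up to sqrt(1741) = 41.7253
No divisors found.
1741 is prime.

Yes, 1741 is prime


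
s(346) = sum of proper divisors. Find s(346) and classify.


Proper divisors: 1, 2, 173
Sum = 1 + 2 + 173 = 176
176 < 346 → deficient

s(346) = 176 (deficient)


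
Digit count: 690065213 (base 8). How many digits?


690065213 in base 8 = 5110307475
Number of digits = 10

10 digits (base 8)


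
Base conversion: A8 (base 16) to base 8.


A8 (base 16) = 168 (decimal)
168 (decimal) = 250 (base 8)


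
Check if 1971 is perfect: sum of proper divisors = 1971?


Proper divisors of 1971: 1, 3, 9, 27, 73, 219, 657
Sum = 1 + 3 + 9 + 27 + 73 + 219 + 657 = 989

No, 1971 is not perfect (989 ≠ 1971)


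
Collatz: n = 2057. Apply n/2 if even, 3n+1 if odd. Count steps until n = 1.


2057 → 6172 → 3086 → 1543 → 4630 → 2315 → 6946 → 3473 → 10420 → 5210 → 2605 → 7816 → 3908 → 1954 → 977 → 2932 → 1466 → 733 → 2200 → 1100 → 550 → 275 → 826 → 413 → 1240 → 620 → 310 → 155 → 466 → 233 → 700 → 350 → 175 → 526 → 263 → 790 → 395 → 1186 → 593 → 1780 → 890 → 445 → 1336 → 668 → 334 → 167 → 502 → 251 → 754 → 377 → 1132 → 566 → 283 → 850 → 425 → 1276 → 638 → 319 → 958 → 479 → 1438 → 719 → 2158 → 1079 → 3238 → 1619 → 4858 → 2429 → 7288 → 3644 → 1822 → 911 → 2734 → 1367 → 4102 → 2051 → 6154 → 3077 → 9232 → 4616 → 2308 → 1154 → 577 → 1732 → 866 → 433 → 1300 → 650 → 325 → 976 → 488 → 244 → 122 → 61 → 184 → 92 → 46 → 23 → 70 → 35 → 106 → 53 → 160 → 80 → 40 → 20 → 10 → 5 → 16 → 8 → 4 → 2 → 1
Total steps = 112

112 steps


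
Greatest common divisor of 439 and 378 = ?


439 = 1 * 378 + 61
378 = 6 * 61 + 12
61 = 5 * 12 + 1
12 = 12 * 1 + 0
GCD = 1


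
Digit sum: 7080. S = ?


7 + 0 + 8 + 0 = 15


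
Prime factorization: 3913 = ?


3913 / 7 = 559
559 / 13 = 43
43 / 43 = 1
3913 = 7 × 13 × 43


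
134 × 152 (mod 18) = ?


134 × 152 = 20368
20368 mod 18 = 10


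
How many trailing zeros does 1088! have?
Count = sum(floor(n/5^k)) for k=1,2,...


floor(1088/5) = 217
floor(1088/25) = 43
floor(1088/125) = 8
floor(1088/625) = 1
Total = 269

269 trailing zeros


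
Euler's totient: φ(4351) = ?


4351 = 19 × 229
Prime factors: 19, 229
φ(4351) = 4351 × (1-1/19) × (1-1/229)
= 4351 × 18/19 × 228/229 = 4104

φ(4351) = 4104


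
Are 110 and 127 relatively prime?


Euclidean algorithm:
127 = 1 * 110 + 17
110 = 6 * 17 + 8
17 = 2 * 8 + 1
8 = 8 * 1 + 0
GCD(110, 127) = 1

Yes, coprime (GCD = 1)


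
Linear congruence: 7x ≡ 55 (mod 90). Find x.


GCD(7, 90) = 1, unique solution
a^(-1) mod 90 = 13
x = 13 * 55 mod 90 = 85

x ≡ 85 (mod 90)


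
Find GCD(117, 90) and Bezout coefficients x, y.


Tabular extended Euclidean (each row: r = 117*s + 90*t):
r=117, s=1, t=0
r=90, s=0, t=1
q=1: r=27, s=1, t=-1   [117*(1) + 90*(-1) = 27]
q=3: r=9, s=-3, t=4   [117*(-3) + 90*(4) = 9]
q=3: r=0, s=10, t=-13   [117*(10) + 90*(-13) = 0]
GCD = 9; from the row with r=9: x=-3, y=4
Check: 117*(-3) + 90*(4) = -351 + 360 = 9

GCD = 9, x = -3, y = 4


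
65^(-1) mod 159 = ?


Use the extended Euclidean algorithm on (159, 65); each row r = 159*s + 65*t:
r=159, s=1, t=0
r=65, s=0, t=1
q=2: r=29, s=1, t=-2   [159*(1) + 65*(-2) = 29]
q=2: r=7, s=-2, t=5   [159*(-2) + 65*(5) = 7]
q=4: r=1, s=9, t=-22   [159*(9) + 65*(-22) = 1]
q=7: r=0, s=-65, t=159   [159*(-65) + 65*(159) = 0]
GCD = 1 with t = -22, so 65*(-22) ≡ 1 (mod 159)
Inverse = -22 mod 159 = 137
Check: 65 * 137 = 8905 ≡ 1 (mod 159)

65^(-1) ≡ 137 (mod 159)


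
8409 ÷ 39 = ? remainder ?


8409 = 39 * 215 + 24
Check: 8385 + 24 = 8409

q = 215, r = 24


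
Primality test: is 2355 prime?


2355 / 3 = 785 (exact division)
2355 is NOT prime.

No, 2355 is not prime


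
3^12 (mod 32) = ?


3^1 mod 32 = 3
3^2 mod 32 = 9
3^3 mod 32 = 27
3^4 mod 32 = 17
3^5 mod 32 = 19
3^6 mod 32 = 25
3^7 mod 32 = 11
3^8 mod 32 = 1
3^9 mod 32 = 3
3^10 mod 32 = 9
3^11 mod 32 = 27
3^12 mod 32 = 17


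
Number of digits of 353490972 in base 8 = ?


353490972 in base 8 = 2504354034
Number of digits = 10

10 digits (base 8)


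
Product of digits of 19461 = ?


1 × 9 × 4 × 6 × 1 = 216


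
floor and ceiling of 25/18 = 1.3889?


25/18 = 1.3889
floor = 1
ceil = 2

floor = 1, ceil = 2


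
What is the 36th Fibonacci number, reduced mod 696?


F(k) mod 696 for k=1..36:
1, 1, 2, 3, 5, 8, 13, 21, 34, 55, 89, 144, 233, 377, 610, 291, 205, 496, 5, 501, 506, 311, 121, 432, 553, 289, 146, 435, 581, 320, 205, 525, 34, 559, 593, 456
F(36) mod 696 = 456


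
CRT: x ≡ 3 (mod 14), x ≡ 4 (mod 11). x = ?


M = 14*11 = 154
M1 = M/14 = 11, M2 = M/11 = 14
M1^(-1) mod 14 = 9, M2^(-1) mod 11 = 4
x = 3*11*9 + 4*14*4 = 521
521 mod 154 = 59
Check: 59 mod 14 = 3 ✓, 59 mod 11 = 4 ✓

x ≡ 59 (mod 154)


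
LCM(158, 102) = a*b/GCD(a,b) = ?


GCD(158, 102) = 2
LCM = 158*102/2 = 16116/2 = 8058

LCM = 8058


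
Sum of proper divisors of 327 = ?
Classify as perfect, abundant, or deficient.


Proper divisors: 1, 3, 109
Sum = 1 + 3 + 109 = 113
113 < 327 → deficient

s(327) = 113 (deficient)


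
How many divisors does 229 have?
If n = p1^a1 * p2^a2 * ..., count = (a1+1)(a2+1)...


229 = 229^1
d(229) = (1+1) = 2

2 divisors


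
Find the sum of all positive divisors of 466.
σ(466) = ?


Divisors of 466: 1, 2, 233, 466
Sum = 1 + 2 + 233 + 466 = 702

σ(466) = 702


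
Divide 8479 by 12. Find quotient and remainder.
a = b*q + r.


8479 = 12 * 706 + 7
Check: 8472 + 7 = 8479

q = 706, r = 7


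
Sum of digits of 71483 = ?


7 + 1 + 4 + 8 + 3 = 23


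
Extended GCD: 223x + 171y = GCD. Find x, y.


Tabular extended Euclidean (each row: r = 223*s + 171*t):
r=223, s=1, t=0
r=171, s=0, t=1
q=1: r=52, s=1, t=-1   [223*(1) + 171*(-1) = 52]
q=3: r=15, s=-3, t=4   [223*(-3) + 171*(4) = 15]
q=3: r=7, s=10, t=-13   [223*(10) + 171*(-13) = 7]
q=2: r=1, s=-23, t=30   [223*(-23) + 171*(30) = 1]
q=7: r=0, s=171, t=-223   [223*(171) + 171*(-223) = 0]
GCD = 1; from the row with r=1: x=-23, y=30
Check: 223*(-23) + 171*(30) = -5129 + 5130 = 1

GCD = 1, x = -23, y = 30


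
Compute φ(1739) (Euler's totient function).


1739 = 37 × 47
Prime factors: 37, 47
φ(1739) = 1739 × (1-1/37) × (1-1/47)
= 1739 × 36/37 × 46/47 = 1656

φ(1739) = 1656


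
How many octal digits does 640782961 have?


640782961 in base 8 = 4614311161
Number of digits = 10

10 digits (base 8)


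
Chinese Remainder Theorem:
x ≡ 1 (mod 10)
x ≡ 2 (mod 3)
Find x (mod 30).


M = 10*3 = 30
M1 = M/10 = 3, M2 = M/3 = 10
M1^(-1) mod 10 = 7, M2^(-1) mod 3 = 1
x = 1*3*7 + 2*10*1 = 41
41 mod 30 = 11
Check: 11 mod 10 = 1 ✓, 11 mod 3 = 2 ✓

x ≡ 11 (mod 30)


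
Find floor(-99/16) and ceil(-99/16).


-99/16 = -6.1875
floor = -7
ceil = -6

floor = -7, ceil = -6


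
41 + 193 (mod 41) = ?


41 + 193 = 234
234 mod 41 = 29


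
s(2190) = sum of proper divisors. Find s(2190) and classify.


Proper divisors: 1, 2, 3, 5, 6, 10, 15, 30, 73, 146, 219, 365, 438, 730, 1095
Sum = 1 + 2 + 3 + 5 + 6 + 10 + 15 + 30 + 73 + 146 + 219 + 365 + 438 + 730 + 1095 = 3138
3138 > 2190 → abundant

s(2190) = 3138 (abundant)


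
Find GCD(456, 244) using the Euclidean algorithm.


456 = 1 * 244 + 212
244 = 1 * 212 + 32
212 = 6 * 32 + 20
32 = 1 * 20 + 12
20 = 1 * 12 + 8
12 = 1 * 8 + 4
8 = 2 * 4 + 0
GCD = 4


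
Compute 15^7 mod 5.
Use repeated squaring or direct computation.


15^1 mod 5 = 0
15^2 mod 5 = 0
15^3 mod 5 = 0
15^4 mod 5 = 0
15^5 mod 5 = 0
15^6 mod 5 = 0
15^7 mod 5 = 0


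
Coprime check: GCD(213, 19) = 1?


Euclidean algorithm:
213 = 11 * 19 + 4
19 = 4 * 4 + 3
4 = 1 * 3 + 1
3 = 3 * 1 + 0
GCD(213, 19) = 1

Yes, coprime (GCD = 1)


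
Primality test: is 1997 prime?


Check divisors up to sqrt(1997) = 44.6878
No divisors found.
1997 is prime.

Yes, 1997 is prime


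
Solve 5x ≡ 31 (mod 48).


GCD(5, 48) = 1, unique solution
a^(-1) mod 48 = 29
x = 29 * 31 mod 48 = 35

x ≡ 35 (mod 48)


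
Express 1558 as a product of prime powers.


1558 / 2 = 779
779 / 19 = 41
41 / 41 = 1
1558 = 2 × 19 × 41


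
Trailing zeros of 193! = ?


floor(193/5) = 38
floor(193/25) = 7
floor(193/125) = 1
Total = 46

46 trailing zeros


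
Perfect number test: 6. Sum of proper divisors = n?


Proper divisors of 6: 1, 2, 3
Sum = 1 + 2 + 3 = 6

Yes, 6 is perfect (6 = 6)


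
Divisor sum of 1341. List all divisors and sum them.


Divisors of 1341: 1, 3, 9, 149, 447, 1341
Sum = 1 + 3 + 9 + 149 + 447 + 1341 = 1950

σ(1341) = 1950


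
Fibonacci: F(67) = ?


Sequence: 1, 1, 2, 3, 5, 8, 13, 21, 34, 55, 89, 144, 233, 377, 610, 987, 1597, 2584, 4181, 6765, 10946, 17711, 28657, 46368, 75025, 121393, 196418, 317811, 514229, 832040, 1346269, 2178309, 3524578, 5702887, 9227465, 14930352, 24157817, 39088169, 63245986, 102334155, 165580141, 267914296, 433494437, 701408733, 1134903170, 1836311903, 2971215073, 4807526976, 7778742049, 12586269025, 20365011074, 32951280099, 53316291173, 86267571272, 139583862445, 225851433717, 365435296162, 591286729879, 956722026041, 1548008755920, 2504730781961, 4052739537881, 6557470319842, 10610209857723, 17167680177565, 27777890035288, 44945570212853
F(67) = 44945570212853


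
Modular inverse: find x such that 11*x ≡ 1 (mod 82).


Use the extended Euclidean algorithm on (82, 11); each row r = 82*s + 11*t:
r=82, s=1, t=0
r=11, s=0, t=1
q=7: r=5, s=1, t=-7   [82*(1) + 11*(-7) = 5]
q=2: r=1, s=-2, t=15   [82*(-2) + 11*(15) = 1]
q=5: r=0, s=11, t=-82   [82*(11) + 11*(-82) = 0]
GCD = 1 with t = 15, so 11*(15) ≡ 1 (mod 82)
Inverse = 15 mod 82 = 15
Check: 11 * 15 = 165 ≡ 1 (mod 82)

11^(-1) ≡ 15 (mod 82)


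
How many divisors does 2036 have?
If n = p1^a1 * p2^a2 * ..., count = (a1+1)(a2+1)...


2036 = 2^2 × 509^1
d(2036) = (2+1) × (1+1) = 6

6 divisors
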